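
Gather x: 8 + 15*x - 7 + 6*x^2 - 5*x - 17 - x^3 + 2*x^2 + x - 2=-x^3 + 8*x^2 + 11*x - 18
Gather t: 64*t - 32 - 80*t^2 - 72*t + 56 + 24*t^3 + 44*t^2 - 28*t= 24*t^3 - 36*t^2 - 36*t + 24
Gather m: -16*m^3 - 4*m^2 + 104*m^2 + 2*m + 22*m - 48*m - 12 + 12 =-16*m^3 + 100*m^2 - 24*m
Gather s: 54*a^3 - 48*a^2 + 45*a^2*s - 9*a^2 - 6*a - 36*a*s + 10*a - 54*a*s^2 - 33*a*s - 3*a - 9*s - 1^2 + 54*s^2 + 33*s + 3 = 54*a^3 - 57*a^2 + a + s^2*(54 - 54*a) + s*(45*a^2 - 69*a + 24) + 2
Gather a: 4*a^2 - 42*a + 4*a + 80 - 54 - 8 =4*a^2 - 38*a + 18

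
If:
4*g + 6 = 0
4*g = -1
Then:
No Solution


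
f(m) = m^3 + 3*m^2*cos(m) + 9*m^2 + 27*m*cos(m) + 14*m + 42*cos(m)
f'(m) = -3*m^2*sin(m) + 3*m^2 - 27*m*sin(m) + 6*m*cos(m) + 18*m - 42*sin(m) + 27*cos(m) + 14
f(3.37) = 24.94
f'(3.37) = 100.56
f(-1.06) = 2.27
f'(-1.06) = 22.99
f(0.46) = 57.77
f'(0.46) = 25.14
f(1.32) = 57.03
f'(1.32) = -28.62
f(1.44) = 53.17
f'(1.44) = -35.57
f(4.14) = 172.03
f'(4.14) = 284.35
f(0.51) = 58.97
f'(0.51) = 22.59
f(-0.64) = 15.28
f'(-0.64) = 37.78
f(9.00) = 1102.92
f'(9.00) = 127.60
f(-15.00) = -1797.02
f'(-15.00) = 669.75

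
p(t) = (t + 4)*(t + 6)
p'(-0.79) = 8.42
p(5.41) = 107.37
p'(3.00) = 16.00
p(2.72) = 58.60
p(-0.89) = 15.89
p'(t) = 2*t + 10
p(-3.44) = 1.43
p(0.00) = 24.00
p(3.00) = 63.00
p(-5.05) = -1.00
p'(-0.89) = 8.22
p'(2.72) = 15.44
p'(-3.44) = 3.12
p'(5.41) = 20.82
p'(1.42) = 12.84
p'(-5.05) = -0.10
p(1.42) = 40.22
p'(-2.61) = 4.78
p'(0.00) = 10.00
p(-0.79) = 16.72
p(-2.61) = 4.71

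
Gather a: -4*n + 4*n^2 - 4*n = 4*n^2 - 8*n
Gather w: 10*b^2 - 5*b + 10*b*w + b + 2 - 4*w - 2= 10*b^2 - 4*b + w*(10*b - 4)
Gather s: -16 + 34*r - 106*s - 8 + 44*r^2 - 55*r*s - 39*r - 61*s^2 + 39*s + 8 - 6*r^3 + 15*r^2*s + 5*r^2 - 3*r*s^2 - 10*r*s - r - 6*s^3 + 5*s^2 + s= -6*r^3 + 49*r^2 - 6*r - 6*s^3 + s^2*(-3*r - 56) + s*(15*r^2 - 65*r - 66) - 16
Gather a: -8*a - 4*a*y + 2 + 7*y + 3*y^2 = a*(-4*y - 8) + 3*y^2 + 7*y + 2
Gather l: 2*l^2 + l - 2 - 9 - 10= 2*l^2 + l - 21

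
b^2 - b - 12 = (b - 4)*(b + 3)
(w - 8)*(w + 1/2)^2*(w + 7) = w^4 - 227*w^2/4 - 225*w/4 - 14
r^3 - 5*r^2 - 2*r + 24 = (r - 4)*(r - 3)*(r + 2)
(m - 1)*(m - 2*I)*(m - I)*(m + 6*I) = m^4 - m^3 + 3*I*m^3 + 16*m^2 - 3*I*m^2 - 16*m - 12*I*m + 12*I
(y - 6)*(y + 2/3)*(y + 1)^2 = y^4 - 10*y^3/3 - 41*y^2/3 - 40*y/3 - 4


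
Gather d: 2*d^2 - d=2*d^2 - d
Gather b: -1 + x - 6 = x - 7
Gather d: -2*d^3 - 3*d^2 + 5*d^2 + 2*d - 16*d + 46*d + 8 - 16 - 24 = -2*d^3 + 2*d^2 + 32*d - 32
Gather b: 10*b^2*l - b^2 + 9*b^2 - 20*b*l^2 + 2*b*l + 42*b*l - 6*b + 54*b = b^2*(10*l + 8) + b*(-20*l^2 + 44*l + 48)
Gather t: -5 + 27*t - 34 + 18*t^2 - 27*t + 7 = 18*t^2 - 32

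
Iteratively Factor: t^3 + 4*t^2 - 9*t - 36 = (t + 4)*(t^2 - 9) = (t + 3)*(t + 4)*(t - 3)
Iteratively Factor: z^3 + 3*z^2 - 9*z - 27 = (z + 3)*(z^2 - 9) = (z + 3)^2*(z - 3)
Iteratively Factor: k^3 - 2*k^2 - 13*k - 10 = (k + 2)*(k^2 - 4*k - 5) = (k + 1)*(k + 2)*(k - 5)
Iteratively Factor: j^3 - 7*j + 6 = (j - 2)*(j^2 + 2*j - 3) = (j - 2)*(j + 3)*(j - 1)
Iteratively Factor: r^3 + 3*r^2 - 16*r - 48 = (r - 4)*(r^2 + 7*r + 12) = (r - 4)*(r + 4)*(r + 3)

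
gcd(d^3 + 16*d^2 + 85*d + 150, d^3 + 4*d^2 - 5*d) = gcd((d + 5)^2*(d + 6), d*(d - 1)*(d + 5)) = d + 5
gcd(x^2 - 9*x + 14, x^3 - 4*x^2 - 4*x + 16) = x - 2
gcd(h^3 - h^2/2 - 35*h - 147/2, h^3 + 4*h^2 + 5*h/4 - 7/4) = h + 7/2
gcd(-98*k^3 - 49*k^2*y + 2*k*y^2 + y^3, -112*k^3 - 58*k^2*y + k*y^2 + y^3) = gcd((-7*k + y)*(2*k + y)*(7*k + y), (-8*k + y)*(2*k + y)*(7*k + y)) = 14*k^2 + 9*k*y + y^2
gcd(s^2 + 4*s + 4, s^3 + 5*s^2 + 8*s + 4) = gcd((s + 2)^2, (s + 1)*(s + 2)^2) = s^2 + 4*s + 4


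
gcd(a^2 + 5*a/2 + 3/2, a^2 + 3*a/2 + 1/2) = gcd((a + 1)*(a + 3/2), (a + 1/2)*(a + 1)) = a + 1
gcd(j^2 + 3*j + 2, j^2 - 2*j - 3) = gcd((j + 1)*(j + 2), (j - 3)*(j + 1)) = j + 1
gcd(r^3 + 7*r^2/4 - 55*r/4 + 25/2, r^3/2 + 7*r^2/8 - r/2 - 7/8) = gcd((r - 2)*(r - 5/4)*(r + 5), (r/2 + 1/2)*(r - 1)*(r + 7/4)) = 1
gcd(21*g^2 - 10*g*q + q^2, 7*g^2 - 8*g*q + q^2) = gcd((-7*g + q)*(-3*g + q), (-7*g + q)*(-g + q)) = -7*g + q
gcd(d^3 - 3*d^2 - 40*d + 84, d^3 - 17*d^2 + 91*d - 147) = d - 7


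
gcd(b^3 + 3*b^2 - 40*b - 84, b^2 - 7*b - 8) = 1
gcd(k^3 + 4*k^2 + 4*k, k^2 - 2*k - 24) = 1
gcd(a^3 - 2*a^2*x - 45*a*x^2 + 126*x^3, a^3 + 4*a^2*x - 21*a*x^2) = -a^2 - 4*a*x + 21*x^2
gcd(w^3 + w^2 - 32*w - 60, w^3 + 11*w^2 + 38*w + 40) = w^2 + 7*w + 10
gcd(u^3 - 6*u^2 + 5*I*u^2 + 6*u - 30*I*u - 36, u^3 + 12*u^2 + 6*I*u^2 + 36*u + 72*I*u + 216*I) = u + 6*I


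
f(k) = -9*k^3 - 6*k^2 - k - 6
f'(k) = -27*k^2 - 12*k - 1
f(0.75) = -13.92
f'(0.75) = -25.19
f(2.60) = -207.34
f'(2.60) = -214.72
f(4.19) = -777.57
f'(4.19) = -525.29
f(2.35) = -158.29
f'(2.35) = -178.31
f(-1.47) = 11.09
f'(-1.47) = -41.70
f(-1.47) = 11.09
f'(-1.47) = -41.70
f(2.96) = -294.94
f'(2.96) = -273.08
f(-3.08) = 203.12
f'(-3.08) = -220.17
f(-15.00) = 29034.00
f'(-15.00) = -5896.00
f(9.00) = -7062.00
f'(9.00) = -2296.00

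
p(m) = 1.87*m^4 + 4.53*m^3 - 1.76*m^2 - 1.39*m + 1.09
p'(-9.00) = -4321.84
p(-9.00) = 8837.74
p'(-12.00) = -10927.63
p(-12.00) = 30712.81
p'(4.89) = 1181.00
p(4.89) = 1551.15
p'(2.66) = 226.19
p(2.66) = 163.82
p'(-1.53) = 9.02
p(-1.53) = -6.88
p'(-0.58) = 3.76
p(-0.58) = 0.63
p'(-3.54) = -150.45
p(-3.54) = 76.66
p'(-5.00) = -579.04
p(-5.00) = 566.54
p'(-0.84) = 6.72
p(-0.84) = -0.74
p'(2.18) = 133.02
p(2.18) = 78.86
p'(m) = 7.48*m^3 + 13.59*m^2 - 3.52*m - 1.39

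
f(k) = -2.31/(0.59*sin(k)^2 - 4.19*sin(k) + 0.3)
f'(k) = -2.31*(-1.18*sin(k)*cos(k) + 4.19*cos(k))/(0.59*sin(k)^2 - 4.19*sin(k) + 0.3)^2 = (2.7258*sin(k) - 9.6789)*cos(k)/(0.59*sin(k)^2 - 4.19*sin(k) + 0.3)^2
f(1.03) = 0.81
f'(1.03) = -0.46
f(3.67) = -0.90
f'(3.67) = 1.45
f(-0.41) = -1.12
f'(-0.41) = -2.32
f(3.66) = -0.92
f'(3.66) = 1.51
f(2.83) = 2.49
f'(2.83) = 9.75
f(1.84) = 0.72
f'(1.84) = 0.18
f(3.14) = -7.88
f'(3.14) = 112.44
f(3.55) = -1.12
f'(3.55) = 2.33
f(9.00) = 1.74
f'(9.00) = 4.43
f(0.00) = -7.70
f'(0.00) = -107.54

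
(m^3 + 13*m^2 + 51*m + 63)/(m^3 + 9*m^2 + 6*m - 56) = (m^2 + 6*m + 9)/(m^2 + 2*m - 8)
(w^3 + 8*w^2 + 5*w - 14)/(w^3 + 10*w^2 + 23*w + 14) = (w - 1)/(w + 1)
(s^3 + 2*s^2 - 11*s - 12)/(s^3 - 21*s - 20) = (s - 3)/(s - 5)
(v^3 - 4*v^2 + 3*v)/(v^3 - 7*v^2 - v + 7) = v*(v - 3)/(v^2 - 6*v - 7)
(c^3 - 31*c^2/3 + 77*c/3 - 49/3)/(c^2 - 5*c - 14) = (3*c^2 - 10*c + 7)/(3*(c + 2))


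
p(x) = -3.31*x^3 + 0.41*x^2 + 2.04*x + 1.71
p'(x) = -9.93*x^2 + 0.82*x + 2.04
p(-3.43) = 133.11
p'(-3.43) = -117.60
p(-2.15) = 32.12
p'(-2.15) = -45.62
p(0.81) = 1.87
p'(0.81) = -3.81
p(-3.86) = 190.31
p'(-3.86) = -149.08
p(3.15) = -91.25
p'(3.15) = -93.91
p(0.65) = 2.30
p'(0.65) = -1.62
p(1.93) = -16.62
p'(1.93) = -33.37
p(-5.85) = 666.47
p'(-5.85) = -342.59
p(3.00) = -77.85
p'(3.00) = -84.87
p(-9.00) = 2429.55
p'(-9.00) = -809.67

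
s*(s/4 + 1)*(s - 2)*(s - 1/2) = s^4/4 + 3*s^3/8 - 9*s^2/4 + s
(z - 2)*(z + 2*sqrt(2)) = z^2 - 2*z + 2*sqrt(2)*z - 4*sqrt(2)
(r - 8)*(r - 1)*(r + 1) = r^3 - 8*r^2 - r + 8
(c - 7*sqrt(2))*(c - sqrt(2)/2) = c^2 - 15*sqrt(2)*c/2 + 7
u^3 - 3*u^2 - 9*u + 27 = (u - 3)^2*(u + 3)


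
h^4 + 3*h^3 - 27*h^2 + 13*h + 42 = (h - 3)*(h - 2)*(h + 1)*(h + 7)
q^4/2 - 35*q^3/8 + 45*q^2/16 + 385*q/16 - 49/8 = (q/2 + 1)*(q - 7)*(q - 7/2)*(q - 1/4)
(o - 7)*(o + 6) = o^2 - o - 42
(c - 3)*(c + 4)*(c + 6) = c^3 + 7*c^2 - 6*c - 72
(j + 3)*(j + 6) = j^2 + 9*j + 18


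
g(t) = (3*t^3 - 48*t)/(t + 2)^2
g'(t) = (9*t^2 - 48)/(t + 2)^2 - 2*(3*t^3 - 48*t)/(t + 2)^3 = 3*(2*t*(16 - t^2) + (t + 2)*(3*t^2 - 16))/(t + 2)^3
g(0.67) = -4.38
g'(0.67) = -2.88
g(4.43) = 1.17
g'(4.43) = 2.75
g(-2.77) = 116.71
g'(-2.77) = 338.66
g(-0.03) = 0.37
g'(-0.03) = -12.74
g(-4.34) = -6.74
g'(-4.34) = 16.43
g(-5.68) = -20.46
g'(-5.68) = 6.78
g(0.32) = -2.84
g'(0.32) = -6.30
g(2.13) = -4.29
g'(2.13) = 1.66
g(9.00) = 14.50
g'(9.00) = 2.99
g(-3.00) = 63.00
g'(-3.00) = 159.00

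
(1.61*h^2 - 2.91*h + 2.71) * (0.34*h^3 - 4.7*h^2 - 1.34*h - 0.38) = 0.5474*h^5 - 8.5564*h^4 + 12.441*h^3 - 9.4494*h^2 - 2.5256*h - 1.0298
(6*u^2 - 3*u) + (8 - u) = 6*u^2 - 4*u + 8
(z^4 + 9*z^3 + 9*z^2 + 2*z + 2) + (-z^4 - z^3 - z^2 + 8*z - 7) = 8*z^3 + 8*z^2 + 10*z - 5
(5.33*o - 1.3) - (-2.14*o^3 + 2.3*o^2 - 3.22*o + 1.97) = 2.14*o^3 - 2.3*o^2 + 8.55*o - 3.27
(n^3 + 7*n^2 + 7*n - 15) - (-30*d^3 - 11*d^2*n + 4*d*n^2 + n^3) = 30*d^3 + 11*d^2*n - 4*d*n^2 + 7*n^2 + 7*n - 15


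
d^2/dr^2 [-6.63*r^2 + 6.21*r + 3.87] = -13.2600000000000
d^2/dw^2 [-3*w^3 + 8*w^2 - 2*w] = 16 - 18*w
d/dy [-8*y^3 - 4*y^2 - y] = -24*y^2 - 8*y - 1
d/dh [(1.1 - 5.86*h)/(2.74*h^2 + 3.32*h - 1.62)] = (16.0564*h^2 - 6.028*h + 5.8412)/(7.5076*h^4 + 18.1936*h^3 + 2.1448*h^2 - 10.7568*h + 2.6244)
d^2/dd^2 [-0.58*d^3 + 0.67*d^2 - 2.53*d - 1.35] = 1.34 - 3.48*d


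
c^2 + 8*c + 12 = (c + 2)*(c + 6)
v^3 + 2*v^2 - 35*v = v*(v - 5)*(v + 7)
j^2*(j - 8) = j^3 - 8*j^2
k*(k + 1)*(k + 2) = k^3 + 3*k^2 + 2*k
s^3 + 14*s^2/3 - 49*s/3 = s*(s - 7/3)*(s + 7)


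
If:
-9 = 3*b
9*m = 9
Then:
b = -3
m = 1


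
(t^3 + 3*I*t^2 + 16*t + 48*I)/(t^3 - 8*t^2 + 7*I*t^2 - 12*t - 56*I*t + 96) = (t - 4*I)/(t - 8)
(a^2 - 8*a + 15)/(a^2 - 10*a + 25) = (a - 3)/(a - 5)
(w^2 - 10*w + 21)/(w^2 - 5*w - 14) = (w - 3)/(w + 2)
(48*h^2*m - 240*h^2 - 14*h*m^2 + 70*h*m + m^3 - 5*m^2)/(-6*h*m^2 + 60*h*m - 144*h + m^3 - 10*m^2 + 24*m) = (-8*h*m + 40*h + m^2 - 5*m)/(m^2 - 10*m + 24)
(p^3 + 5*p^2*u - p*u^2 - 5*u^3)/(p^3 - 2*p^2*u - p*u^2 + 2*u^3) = (p + 5*u)/(p - 2*u)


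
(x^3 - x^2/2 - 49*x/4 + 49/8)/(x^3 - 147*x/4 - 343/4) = (4*x^2 - 16*x + 7)/(2*(2*x^2 - 7*x - 49))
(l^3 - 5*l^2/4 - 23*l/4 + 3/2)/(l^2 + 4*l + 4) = (4*l^2 - 13*l + 3)/(4*(l + 2))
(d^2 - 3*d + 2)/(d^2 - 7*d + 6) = (d - 2)/(d - 6)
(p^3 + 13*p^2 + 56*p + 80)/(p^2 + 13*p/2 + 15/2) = 2*(p^2 + 8*p + 16)/(2*p + 3)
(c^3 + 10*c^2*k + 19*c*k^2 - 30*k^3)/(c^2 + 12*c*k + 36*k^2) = (c^2 + 4*c*k - 5*k^2)/(c + 6*k)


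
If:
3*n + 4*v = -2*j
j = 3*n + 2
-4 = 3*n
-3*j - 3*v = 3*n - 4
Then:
No Solution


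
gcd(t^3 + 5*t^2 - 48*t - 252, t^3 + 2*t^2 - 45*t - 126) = t^2 - t - 42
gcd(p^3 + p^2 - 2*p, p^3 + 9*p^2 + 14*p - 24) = p - 1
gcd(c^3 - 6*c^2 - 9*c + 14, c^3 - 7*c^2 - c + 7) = c^2 - 8*c + 7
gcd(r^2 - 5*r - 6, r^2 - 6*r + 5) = 1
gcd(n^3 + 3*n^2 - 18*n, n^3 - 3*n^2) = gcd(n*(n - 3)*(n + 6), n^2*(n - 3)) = n^2 - 3*n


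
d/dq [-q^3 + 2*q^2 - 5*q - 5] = -3*q^2 + 4*q - 5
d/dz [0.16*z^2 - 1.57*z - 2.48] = 0.32*z - 1.57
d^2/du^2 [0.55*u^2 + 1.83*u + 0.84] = 1.10000000000000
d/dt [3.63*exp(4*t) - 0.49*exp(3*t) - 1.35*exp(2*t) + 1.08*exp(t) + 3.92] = (14.52*exp(3*t) - 1.47*exp(2*t) - 2.7*exp(t) + 1.08)*exp(t)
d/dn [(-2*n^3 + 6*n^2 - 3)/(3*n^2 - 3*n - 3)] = (-2*n^4 + 4*n^3 - 6*n - 3)/(3*(n^4 - 2*n^3 - n^2 + 2*n + 1))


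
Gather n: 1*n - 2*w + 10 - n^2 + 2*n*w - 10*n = -n^2 + n*(2*w - 9) - 2*w + 10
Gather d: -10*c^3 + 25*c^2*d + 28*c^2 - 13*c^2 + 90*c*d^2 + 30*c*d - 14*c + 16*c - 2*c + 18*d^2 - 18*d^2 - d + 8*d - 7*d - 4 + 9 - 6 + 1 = -10*c^3 + 15*c^2 + 90*c*d^2 + d*(25*c^2 + 30*c)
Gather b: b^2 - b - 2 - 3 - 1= b^2 - b - 6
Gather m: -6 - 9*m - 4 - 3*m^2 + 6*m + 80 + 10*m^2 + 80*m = 7*m^2 + 77*m + 70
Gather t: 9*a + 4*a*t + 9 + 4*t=9*a + t*(4*a + 4) + 9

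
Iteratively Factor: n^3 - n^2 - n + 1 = (n + 1)*(n^2 - 2*n + 1) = (n - 1)*(n + 1)*(n - 1)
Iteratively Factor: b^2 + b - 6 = (b - 2)*(b + 3)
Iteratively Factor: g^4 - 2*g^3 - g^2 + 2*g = (g)*(g^3 - 2*g^2 - g + 2) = g*(g - 1)*(g^2 - g - 2) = g*(g - 1)*(g + 1)*(g - 2)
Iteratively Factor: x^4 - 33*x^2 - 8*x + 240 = (x + 4)*(x^3 - 4*x^2 - 17*x + 60) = (x + 4)^2*(x^2 - 8*x + 15) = (x - 5)*(x + 4)^2*(x - 3)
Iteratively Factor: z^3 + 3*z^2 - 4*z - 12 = (z - 2)*(z^2 + 5*z + 6) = (z - 2)*(z + 2)*(z + 3)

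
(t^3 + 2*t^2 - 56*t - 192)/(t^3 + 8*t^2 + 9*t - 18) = (t^2 - 4*t - 32)/(t^2 + 2*t - 3)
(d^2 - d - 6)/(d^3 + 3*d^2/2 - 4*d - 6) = 2*(d - 3)/(2*d^2 - d - 6)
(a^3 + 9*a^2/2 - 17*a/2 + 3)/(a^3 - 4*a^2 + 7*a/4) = 2*(a^2 + 5*a - 6)/(a*(2*a - 7))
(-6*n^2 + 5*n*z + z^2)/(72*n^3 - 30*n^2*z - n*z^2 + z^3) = (-n + z)/(12*n^2 - 7*n*z + z^2)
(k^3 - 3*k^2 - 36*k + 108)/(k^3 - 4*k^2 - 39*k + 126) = (k - 6)/(k - 7)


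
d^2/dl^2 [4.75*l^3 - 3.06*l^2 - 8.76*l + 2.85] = 28.5*l - 6.12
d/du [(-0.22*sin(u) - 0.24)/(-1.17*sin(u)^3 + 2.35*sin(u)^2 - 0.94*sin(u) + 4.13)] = (-0.5148*sin(u)^3 - 0.3254*sin(u)^2 + 1.128*sin(u) - 1.1342)*cos(u)/(1.3689*sin(u)^6 - 5.499*sin(u)^5 + 7.7221*sin(u)^4 - 14.0822*sin(u)^3 + 20.2946*sin(u)^2 - 7.7644*sin(u) + 17.0569)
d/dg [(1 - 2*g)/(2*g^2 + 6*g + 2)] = (g^2 - g - 5/2)/(g^4 + 6*g^3 + 11*g^2 + 6*g + 1)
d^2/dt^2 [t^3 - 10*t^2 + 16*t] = 6*t - 20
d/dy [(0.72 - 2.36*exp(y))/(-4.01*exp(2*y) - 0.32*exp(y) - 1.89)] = (-9.4636*exp(2*y) + 5.7744*exp(y) + 4.6908)*exp(y)/(16.0801*exp(4*y) + 2.5664*exp(3*y) + 15.2602*exp(2*y) + 1.2096*exp(y) + 3.5721)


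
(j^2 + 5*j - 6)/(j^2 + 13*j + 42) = (j - 1)/(j + 7)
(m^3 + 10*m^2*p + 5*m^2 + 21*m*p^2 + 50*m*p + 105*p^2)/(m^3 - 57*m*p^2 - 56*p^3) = (-m^2 - 3*m*p - 5*m - 15*p)/(-m^2 + 7*m*p + 8*p^2)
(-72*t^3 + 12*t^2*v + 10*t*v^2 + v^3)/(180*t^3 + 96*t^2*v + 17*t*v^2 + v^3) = (-2*t + v)/(5*t + v)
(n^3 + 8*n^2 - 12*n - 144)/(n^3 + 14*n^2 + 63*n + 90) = (n^2 + 2*n - 24)/(n^2 + 8*n + 15)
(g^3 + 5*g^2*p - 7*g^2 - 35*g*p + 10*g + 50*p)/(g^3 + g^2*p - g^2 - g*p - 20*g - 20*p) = (g^2 + 5*g*p - 2*g - 10*p)/(g^2 + g*p + 4*g + 4*p)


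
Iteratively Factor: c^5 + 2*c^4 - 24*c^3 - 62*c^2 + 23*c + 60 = (c + 3)*(c^4 - c^3 - 21*c^2 + c + 20) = (c + 3)*(c + 4)*(c^3 - 5*c^2 - c + 5) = (c - 1)*(c + 3)*(c + 4)*(c^2 - 4*c - 5) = (c - 5)*(c - 1)*(c + 3)*(c + 4)*(c + 1)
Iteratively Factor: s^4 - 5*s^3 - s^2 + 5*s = (s + 1)*(s^3 - 6*s^2 + 5*s) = (s - 5)*(s + 1)*(s^2 - s) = (s - 5)*(s - 1)*(s + 1)*(s)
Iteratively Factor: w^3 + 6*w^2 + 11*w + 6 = (w + 1)*(w^2 + 5*w + 6) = (w + 1)*(w + 2)*(w + 3)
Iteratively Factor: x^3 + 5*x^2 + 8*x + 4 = (x + 2)*(x^2 + 3*x + 2) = (x + 1)*(x + 2)*(x + 2)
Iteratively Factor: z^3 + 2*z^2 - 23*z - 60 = (z - 5)*(z^2 + 7*z + 12) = (z - 5)*(z + 4)*(z + 3)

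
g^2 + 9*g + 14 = (g + 2)*(g + 7)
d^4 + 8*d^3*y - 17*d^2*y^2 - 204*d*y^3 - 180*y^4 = (d - 5*y)*(d + y)*(d + 6*y)^2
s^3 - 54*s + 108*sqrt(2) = (s - 3*sqrt(2))^2*(s + 6*sqrt(2))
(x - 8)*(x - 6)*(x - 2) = x^3 - 16*x^2 + 76*x - 96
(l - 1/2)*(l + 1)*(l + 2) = l^3 + 5*l^2/2 + l/2 - 1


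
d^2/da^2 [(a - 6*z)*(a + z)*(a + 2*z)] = 6*a - 6*z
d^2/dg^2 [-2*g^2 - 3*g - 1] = -4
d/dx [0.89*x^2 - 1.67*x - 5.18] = 1.78*x - 1.67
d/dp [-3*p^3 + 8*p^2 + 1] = p*(16 - 9*p)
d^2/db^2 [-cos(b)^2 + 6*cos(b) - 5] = -6*cos(b) + 2*cos(2*b)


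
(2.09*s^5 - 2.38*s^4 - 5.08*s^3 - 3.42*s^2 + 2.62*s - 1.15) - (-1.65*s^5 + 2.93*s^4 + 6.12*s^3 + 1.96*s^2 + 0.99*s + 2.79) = 3.74*s^5 - 5.31*s^4 - 11.2*s^3 - 5.38*s^2 + 1.63*s - 3.94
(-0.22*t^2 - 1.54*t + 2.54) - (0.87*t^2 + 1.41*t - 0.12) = -1.09*t^2 - 2.95*t + 2.66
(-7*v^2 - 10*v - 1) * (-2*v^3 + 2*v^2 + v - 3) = 14*v^5 + 6*v^4 - 25*v^3 + 9*v^2 + 29*v + 3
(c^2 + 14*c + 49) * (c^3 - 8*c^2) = c^5 + 6*c^4 - 63*c^3 - 392*c^2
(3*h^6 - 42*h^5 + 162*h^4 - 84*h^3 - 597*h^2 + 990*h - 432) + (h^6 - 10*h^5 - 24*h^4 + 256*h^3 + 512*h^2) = 4*h^6 - 52*h^5 + 138*h^4 + 172*h^3 - 85*h^2 + 990*h - 432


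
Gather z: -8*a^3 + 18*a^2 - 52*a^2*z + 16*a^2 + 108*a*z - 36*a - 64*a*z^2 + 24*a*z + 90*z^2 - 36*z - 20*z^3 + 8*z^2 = -8*a^3 + 34*a^2 - 36*a - 20*z^3 + z^2*(98 - 64*a) + z*(-52*a^2 + 132*a - 36)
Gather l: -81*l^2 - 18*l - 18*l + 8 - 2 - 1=-81*l^2 - 36*l + 5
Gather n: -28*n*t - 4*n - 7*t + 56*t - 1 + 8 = n*(-28*t - 4) + 49*t + 7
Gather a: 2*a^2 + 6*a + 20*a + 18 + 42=2*a^2 + 26*a + 60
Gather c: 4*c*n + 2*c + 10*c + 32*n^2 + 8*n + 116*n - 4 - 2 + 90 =c*(4*n + 12) + 32*n^2 + 124*n + 84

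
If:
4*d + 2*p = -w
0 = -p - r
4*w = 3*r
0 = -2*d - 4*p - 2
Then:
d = 5/27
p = -16/27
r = 16/27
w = 4/9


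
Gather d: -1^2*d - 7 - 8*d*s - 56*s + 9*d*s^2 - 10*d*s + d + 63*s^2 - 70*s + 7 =d*(9*s^2 - 18*s) + 63*s^2 - 126*s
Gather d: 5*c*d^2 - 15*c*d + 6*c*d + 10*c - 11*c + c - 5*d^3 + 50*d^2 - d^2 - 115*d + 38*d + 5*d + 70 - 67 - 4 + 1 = -5*d^3 + d^2*(5*c + 49) + d*(-9*c - 72)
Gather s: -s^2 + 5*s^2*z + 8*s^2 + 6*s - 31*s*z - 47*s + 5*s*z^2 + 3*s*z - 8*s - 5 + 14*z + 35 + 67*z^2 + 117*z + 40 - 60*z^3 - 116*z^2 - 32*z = s^2*(5*z + 7) + s*(5*z^2 - 28*z - 49) - 60*z^3 - 49*z^2 + 99*z + 70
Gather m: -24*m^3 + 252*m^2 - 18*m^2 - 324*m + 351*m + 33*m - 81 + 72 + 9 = -24*m^3 + 234*m^2 + 60*m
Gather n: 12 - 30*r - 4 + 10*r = 8 - 20*r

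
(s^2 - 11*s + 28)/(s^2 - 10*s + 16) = (s^2 - 11*s + 28)/(s^2 - 10*s + 16)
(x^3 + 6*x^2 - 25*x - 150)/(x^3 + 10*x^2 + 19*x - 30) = (x - 5)/(x - 1)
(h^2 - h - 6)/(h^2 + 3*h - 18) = (h + 2)/(h + 6)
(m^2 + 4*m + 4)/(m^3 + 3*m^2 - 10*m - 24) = (m + 2)/(m^2 + m - 12)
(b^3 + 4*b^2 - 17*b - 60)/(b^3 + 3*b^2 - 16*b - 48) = (b + 5)/(b + 4)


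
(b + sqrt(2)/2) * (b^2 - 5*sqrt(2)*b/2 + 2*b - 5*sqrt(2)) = b^3 - 2*sqrt(2)*b^2 + 2*b^2 - 4*sqrt(2)*b - 5*b/2 - 5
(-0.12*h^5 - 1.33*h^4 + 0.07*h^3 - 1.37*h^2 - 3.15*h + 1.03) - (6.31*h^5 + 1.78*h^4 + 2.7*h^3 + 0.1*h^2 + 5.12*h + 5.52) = -6.43*h^5 - 3.11*h^4 - 2.63*h^3 - 1.47*h^2 - 8.27*h - 4.49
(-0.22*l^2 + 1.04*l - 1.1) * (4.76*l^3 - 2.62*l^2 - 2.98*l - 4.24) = -1.0472*l^5 + 5.5268*l^4 - 7.3052*l^3 + 0.7156*l^2 - 1.1316*l + 4.664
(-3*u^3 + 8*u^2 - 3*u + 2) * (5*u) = -15*u^4 + 40*u^3 - 15*u^2 + 10*u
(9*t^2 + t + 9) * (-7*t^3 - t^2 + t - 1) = -63*t^5 - 16*t^4 - 55*t^3 - 17*t^2 + 8*t - 9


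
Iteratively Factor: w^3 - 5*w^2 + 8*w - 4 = (w - 2)*(w^2 - 3*w + 2) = (w - 2)^2*(w - 1)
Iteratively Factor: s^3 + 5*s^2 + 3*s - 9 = (s + 3)*(s^2 + 2*s - 3) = (s - 1)*(s + 3)*(s + 3)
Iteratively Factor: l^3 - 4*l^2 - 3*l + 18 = (l - 3)*(l^2 - l - 6) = (l - 3)^2*(l + 2)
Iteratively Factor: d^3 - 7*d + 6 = (d - 2)*(d^2 + 2*d - 3) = (d - 2)*(d - 1)*(d + 3)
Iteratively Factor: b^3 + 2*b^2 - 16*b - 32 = (b + 2)*(b^2 - 16) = (b + 2)*(b + 4)*(b - 4)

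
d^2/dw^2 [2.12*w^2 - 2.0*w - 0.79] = 4.24000000000000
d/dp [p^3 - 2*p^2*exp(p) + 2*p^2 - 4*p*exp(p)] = -2*p^2*exp(p) + 3*p^2 - 8*p*exp(p) + 4*p - 4*exp(p)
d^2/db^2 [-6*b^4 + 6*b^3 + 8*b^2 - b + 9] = -72*b^2 + 36*b + 16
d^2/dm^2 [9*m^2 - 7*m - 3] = 18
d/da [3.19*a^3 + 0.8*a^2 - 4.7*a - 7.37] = 9.57*a^2 + 1.6*a - 4.7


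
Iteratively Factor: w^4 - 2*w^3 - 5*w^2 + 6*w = (w - 3)*(w^3 + w^2 - 2*w) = (w - 3)*(w - 1)*(w^2 + 2*w) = (w - 3)*(w - 1)*(w + 2)*(w)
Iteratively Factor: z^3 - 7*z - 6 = (z + 2)*(z^2 - 2*z - 3) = (z - 3)*(z + 2)*(z + 1)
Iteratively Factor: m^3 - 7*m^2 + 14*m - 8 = (m - 4)*(m^2 - 3*m + 2) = (m - 4)*(m - 2)*(m - 1)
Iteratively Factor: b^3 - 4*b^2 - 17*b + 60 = (b + 4)*(b^2 - 8*b + 15) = (b - 5)*(b + 4)*(b - 3)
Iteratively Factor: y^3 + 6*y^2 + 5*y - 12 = (y + 3)*(y^2 + 3*y - 4) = (y + 3)*(y + 4)*(y - 1)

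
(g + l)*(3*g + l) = 3*g^2 + 4*g*l + l^2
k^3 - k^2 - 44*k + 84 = (k - 6)*(k - 2)*(k + 7)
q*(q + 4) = q^2 + 4*q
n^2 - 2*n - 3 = (n - 3)*(n + 1)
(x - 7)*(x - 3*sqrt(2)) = x^2 - 7*x - 3*sqrt(2)*x + 21*sqrt(2)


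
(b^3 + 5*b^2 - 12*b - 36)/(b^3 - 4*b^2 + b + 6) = (b^2 + 8*b + 12)/(b^2 - b - 2)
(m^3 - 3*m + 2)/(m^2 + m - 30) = (m^3 - 3*m + 2)/(m^2 + m - 30)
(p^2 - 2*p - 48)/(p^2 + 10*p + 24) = (p - 8)/(p + 4)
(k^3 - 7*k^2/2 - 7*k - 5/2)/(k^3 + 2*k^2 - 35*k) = (2*k^2 + 3*k + 1)/(2*k*(k + 7))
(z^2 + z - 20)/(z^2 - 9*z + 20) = (z + 5)/(z - 5)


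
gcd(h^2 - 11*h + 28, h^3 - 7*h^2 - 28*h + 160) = h - 4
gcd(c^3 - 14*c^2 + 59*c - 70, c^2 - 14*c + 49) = c - 7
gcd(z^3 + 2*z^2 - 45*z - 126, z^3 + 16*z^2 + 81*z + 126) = z^2 + 9*z + 18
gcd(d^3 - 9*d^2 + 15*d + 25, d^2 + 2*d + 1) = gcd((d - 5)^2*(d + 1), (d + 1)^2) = d + 1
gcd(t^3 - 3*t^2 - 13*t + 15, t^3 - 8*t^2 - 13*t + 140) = t - 5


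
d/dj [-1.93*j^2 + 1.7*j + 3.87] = 1.7 - 3.86*j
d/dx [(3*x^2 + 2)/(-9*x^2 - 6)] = 0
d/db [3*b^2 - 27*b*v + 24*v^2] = 6*b - 27*v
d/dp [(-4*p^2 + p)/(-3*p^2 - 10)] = (3*p^2 + 80*p - 10)/(9*p^4 + 60*p^2 + 100)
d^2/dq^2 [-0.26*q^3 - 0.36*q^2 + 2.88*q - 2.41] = -1.56*q - 0.72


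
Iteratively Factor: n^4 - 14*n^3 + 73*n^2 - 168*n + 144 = (n - 4)*(n^3 - 10*n^2 + 33*n - 36) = (n - 4)^2*(n^2 - 6*n + 9) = (n - 4)^2*(n - 3)*(n - 3)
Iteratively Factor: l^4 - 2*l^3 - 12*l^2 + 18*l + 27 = (l - 3)*(l^3 + l^2 - 9*l - 9) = (l - 3)*(l + 1)*(l^2 - 9) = (l - 3)*(l + 1)*(l + 3)*(l - 3)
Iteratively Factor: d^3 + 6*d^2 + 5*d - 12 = (d + 4)*(d^2 + 2*d - 3) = (d - 1)*(d + 4)*(d + 3)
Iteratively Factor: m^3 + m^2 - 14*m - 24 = (m + 3)*(m^2 - 2*m - 8) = (m + 2)*(m + 3)*(m - 4)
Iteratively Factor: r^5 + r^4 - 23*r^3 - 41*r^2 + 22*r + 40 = (r + 1)*(r^4 - 23*r^2 - 18*r + 40) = (r - 5)*(r + 1)*(r^3 + 5*r^2 + 2*r - 8) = (r - 5)*(r - 1)*(r + 1)*(r^2 + 6*r + 8) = (r - 5)*(r - 1)*(r + 1)*(r + 4)*(r + 2)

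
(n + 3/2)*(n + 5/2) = n^2 + 4*n + 15/4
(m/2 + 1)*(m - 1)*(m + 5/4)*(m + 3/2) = m^4/2 + 15*m^3/8 + 21*m^2/16 - 29*m/16 - 15/8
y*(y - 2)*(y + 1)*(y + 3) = y^4 + 2*y^3 - 5*y^2 - 6*y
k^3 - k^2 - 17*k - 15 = (k - 5)*(k + 1)*(k + 3)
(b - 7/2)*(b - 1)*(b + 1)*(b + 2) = b^4 - 3*b^3/2 - 8*b^2 + 3*b/2 + 7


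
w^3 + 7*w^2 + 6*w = w*(w + 1)*(w + 6)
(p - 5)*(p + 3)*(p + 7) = p^3 + 5*p^2 - 29*p - 105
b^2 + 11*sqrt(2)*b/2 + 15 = (b + 5*sqrt(2)/2)*(b + 3*sqrt(2))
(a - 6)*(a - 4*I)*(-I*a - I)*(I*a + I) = a^4 - 4*a^3 - 4*I*a^3 - 11*a^2 + 16*I*a^2 - 6*a + 44*I*a + 24*I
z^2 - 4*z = z*(z - 4)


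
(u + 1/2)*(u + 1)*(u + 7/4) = u^3 + 13*u^2/4 + 25*u/8 + 7/8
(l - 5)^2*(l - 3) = l^3 - 13*l^2 + 55*l - 75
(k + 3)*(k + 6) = k^2 + 9*k + 18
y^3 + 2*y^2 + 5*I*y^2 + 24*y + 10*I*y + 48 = (y + 2)*(y - 3*I)*(y + 8*I)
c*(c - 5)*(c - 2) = c^3 - 7*c^2 + 10*c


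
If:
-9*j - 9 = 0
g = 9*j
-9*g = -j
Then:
No Solution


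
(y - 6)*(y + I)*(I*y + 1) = I*y^3 - 6*I*y^2 + I*y - 6*I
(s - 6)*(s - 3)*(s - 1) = s^3 - 10*s^2 + 27*s - 18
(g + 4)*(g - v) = g^2 - g*v + 4*g - 4*v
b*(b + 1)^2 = b^3 + 2*b^2 + b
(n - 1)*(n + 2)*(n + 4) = n^3 + 5*n^2 + 2*n - 8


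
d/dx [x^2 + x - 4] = 2*x + 1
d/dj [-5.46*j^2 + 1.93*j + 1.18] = 1.93 - 10.92*j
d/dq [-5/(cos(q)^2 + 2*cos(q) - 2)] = -10*(cos(q) + 1)*sin(q)/(cos(q)^2 + 2*cos(q) - 2)^2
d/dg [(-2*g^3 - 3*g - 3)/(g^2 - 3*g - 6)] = (-2*g^4 + 12*g^3 + 39*g^2 + 6*g + 9)/(g^4 - 6*g^3 - 3*g^2 + 36*g + 36)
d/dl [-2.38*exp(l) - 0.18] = -2.38*exp(l)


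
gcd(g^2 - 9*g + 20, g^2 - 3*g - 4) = g - 4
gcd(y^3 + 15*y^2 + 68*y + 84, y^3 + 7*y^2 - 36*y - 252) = y^2 + 13*y + 42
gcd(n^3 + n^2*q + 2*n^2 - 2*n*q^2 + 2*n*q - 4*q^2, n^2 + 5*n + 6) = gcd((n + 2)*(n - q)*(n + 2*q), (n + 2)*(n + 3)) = n + 2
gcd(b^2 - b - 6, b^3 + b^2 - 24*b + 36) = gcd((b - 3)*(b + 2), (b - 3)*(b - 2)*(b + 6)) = b - 3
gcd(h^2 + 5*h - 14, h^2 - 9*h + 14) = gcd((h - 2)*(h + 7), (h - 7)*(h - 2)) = h - 2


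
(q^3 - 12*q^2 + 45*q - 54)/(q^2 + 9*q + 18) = (q^3 - 12*q^2 + 45*q - 54)/(q^2 + 9*q + 18)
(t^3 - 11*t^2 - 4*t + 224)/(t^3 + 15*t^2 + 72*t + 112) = (t^2 - 15*t + 56)/(t^2 + 11*t + 28)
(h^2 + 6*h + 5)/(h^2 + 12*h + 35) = (h + 1)/(h + 7)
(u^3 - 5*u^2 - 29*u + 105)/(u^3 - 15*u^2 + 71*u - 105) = (u + 5)/(u - 5)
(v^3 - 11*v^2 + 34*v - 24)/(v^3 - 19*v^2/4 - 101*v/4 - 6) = 4*(-v^3 + 11*v^2 - 34*v + 24)/(-4*v^3 + 19*v^2 + 101*v + 24)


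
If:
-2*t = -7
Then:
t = 7/2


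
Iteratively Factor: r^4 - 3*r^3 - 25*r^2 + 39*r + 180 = (r - 4)*(r^3 + r^2 - 21*r - 45) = (r - 4)*(r + 3)*(r^2 - 2*r - 15) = (r - 5)*(r - 4)*(r + 3)*(r + 3)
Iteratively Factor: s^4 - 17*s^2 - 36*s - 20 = (s - 5)*(s^3 + 5*s^2 + 8*s + 4) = (s - 5)*(s + 2)*(s^2 + 3*s + 2) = (s - 5)*(s + 2)^2*(s + 1)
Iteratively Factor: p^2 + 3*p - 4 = (p + 4)*(p - 1)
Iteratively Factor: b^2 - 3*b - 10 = (b + 2)*(b - 5)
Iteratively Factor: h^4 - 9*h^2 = (h)*(h^3 - 9*h) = h^2*(h^2 - 9) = h^2*(h + 3)*(h - 3)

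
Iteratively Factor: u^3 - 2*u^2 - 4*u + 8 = (u - 2)*(u^2 - 4) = (u - 2)^2*(u + 2)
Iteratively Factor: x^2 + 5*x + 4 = (x + 4)*(x + 1)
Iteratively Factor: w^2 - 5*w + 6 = (w - 2)*(w - 3)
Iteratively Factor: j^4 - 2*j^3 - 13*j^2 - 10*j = (j + 2)*(j^3 - 4*j^2 - 5*j) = (j + 1)*(j + 2)*(j^2 - 5*j) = (j - 5)*(j + 1)*(j + 2)*(j)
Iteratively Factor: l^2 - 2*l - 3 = (l - 3)*(l + 1)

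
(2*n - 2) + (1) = 2*n - 1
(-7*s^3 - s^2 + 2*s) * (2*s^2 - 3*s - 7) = -14*s^5 + 19*s^4 + 56*s^3 + s^2 - 14*s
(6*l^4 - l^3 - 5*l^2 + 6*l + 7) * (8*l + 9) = 48*l^5 + 46*l^4 - 49*l^3 + 3*l^2 + 110*l + 63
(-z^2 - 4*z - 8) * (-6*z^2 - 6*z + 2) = 6*z^4 + 30*z^3 + 70*z^2 + 40*z - 16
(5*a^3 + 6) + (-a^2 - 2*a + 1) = 5*a^3 - a^2 - 2*a + 7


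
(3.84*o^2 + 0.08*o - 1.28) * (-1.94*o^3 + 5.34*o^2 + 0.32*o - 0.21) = -7.4496*o^5 + 20.3504*o^4 + 4.1392*o^3 - 7.616*o^2 - 0.4264*o + 0.2688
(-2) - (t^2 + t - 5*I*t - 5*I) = -t^2 - t + 5*I*t - 2 + 5*I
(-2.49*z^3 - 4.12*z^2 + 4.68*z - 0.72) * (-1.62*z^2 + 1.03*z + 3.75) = 4.0338*z^5 + 4.1097*z^4 - 21.1627*z^3 - 9.4632*z^2 + 16.8084*z - 2.7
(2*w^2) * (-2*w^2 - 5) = -4*w^4 - 10*w^2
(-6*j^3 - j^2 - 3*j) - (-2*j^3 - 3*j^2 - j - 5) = -4*j^3 + 2*j^2 - 2*j + 5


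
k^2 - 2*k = k*(k - 2)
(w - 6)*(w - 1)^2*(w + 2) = w^4 - 6*w^3 - 3*w^2 + 20*w - 12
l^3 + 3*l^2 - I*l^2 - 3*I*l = l*(l + 3)*(l - I)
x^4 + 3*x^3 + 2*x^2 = x^2*(x + 1)*(x + 2)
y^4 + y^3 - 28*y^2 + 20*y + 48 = (y - 4)*(y - 2)*(y + 1)*(y + 6)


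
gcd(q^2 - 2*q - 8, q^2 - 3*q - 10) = q + 2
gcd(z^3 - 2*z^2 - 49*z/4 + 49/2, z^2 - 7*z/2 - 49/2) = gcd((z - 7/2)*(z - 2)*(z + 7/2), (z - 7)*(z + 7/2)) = z + 7/2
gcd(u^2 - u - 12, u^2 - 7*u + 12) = u - 4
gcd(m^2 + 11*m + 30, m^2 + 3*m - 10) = m + 5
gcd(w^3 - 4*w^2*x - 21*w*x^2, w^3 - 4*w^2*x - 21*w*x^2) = -w^3 + 4*w^2*x + 21*w*x^2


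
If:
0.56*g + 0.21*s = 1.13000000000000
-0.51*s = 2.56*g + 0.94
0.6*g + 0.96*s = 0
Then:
No Solution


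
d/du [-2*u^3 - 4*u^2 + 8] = 2*u*(-3*u - 4)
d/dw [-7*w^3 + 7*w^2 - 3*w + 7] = -21*w^2 + 14*w - 3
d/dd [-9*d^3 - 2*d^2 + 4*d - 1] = -27*d^2 - 4*d + 4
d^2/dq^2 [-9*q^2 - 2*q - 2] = -18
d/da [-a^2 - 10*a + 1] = -2*a - 10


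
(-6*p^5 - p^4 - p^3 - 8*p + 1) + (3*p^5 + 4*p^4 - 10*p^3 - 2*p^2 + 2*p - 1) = -3*p^5 + 3*p^4 - 11*p^3 - 2*p^2 - 6*p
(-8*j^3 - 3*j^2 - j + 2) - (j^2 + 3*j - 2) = -8*j^3 - 4*j^2 - 4*j + 4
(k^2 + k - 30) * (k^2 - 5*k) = k^4 - 4*k^3 - 35*k^2 + 150*k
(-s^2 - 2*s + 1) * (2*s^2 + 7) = -2*s^4 - 4*s^3 - 5*s^2 - 14*s + 7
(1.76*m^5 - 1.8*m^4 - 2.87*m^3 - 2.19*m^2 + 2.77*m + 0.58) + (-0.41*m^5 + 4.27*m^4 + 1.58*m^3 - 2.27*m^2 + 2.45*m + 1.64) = 1.35*m^5 + 2.47*m^4 - 1.29*m^3 - 4.46*m^2 + 5.22*m + 2.22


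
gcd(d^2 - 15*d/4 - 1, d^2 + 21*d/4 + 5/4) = d + 1/4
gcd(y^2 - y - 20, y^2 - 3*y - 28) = y + 4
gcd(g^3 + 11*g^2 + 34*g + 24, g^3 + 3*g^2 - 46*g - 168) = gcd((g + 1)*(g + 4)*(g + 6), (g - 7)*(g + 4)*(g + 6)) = g^2 + 10*g + 24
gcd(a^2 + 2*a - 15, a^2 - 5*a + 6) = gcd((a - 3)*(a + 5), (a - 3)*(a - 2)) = a - 3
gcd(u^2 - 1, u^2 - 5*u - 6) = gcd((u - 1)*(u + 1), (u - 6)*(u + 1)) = u + 1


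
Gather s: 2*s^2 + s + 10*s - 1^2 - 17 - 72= 2*s^2 + 11*s - 90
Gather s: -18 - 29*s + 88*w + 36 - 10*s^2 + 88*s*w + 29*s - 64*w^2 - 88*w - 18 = -10*s^2 + 88*s*w - 64*w^2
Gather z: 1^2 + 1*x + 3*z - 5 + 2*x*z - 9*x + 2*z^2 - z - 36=-8*x + 2*z^2 + z*(2*x + 2) - 40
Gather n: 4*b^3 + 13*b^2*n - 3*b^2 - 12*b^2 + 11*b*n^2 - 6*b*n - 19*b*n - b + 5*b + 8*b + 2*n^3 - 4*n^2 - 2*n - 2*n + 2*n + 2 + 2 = 4*b^3 - 15*b^2 + 12*b + 2*n^3 + n^2*(11*b - 4) + n*(13*b^2 - 25*b - 2) + 4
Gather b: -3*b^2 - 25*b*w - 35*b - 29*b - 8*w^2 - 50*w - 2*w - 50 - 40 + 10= -3*b^2 + b*(-25*w - 64) - 8*w^2 - 52*w - 80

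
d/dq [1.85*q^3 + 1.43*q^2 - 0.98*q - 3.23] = 5.55*q^2 + 2.86*q - 0.98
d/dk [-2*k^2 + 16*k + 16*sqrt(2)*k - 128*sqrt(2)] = -4*k + 16 + 16*sqrt(2)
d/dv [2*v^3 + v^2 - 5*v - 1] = 6*v^2 + 2*v - 5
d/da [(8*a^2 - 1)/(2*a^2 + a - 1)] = (8*a^2 - 12*a + 1)/(4*a^4 + 4*a^3 - 3*a^2 - 2*a + 1)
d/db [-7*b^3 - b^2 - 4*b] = -21*b^2 - 2*b - 4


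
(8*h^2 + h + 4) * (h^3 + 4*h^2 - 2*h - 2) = 8*h^5 + 33*h^4 - 8*h^3 - 2*h^2 - 10*h - 8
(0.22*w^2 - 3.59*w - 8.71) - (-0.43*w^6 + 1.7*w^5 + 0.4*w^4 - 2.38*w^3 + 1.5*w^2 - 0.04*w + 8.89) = 0.43*w^6 - 1.7*w^5 - 0.4*w^4 + 2.38*w^3 - 1.28*w^2 - 3.55*w - 17.6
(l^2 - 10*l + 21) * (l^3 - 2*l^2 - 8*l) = l^5 - 12*l^4 + 33*l^3 + 38*l^2 - 168*l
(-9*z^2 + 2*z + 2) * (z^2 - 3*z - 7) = -9*z^4 + 29*z^3 + 59*z^2 - 20*z - 14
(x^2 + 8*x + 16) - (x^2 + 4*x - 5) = 4*x + 21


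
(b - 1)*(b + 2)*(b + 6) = b^3 + 7*b^2 + 4*b - 12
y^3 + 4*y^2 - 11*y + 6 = (y - 1)^2*(y + 6)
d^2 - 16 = (d - 4)*(d + 4)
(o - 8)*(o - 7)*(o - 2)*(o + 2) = o^4 - 15*o^3 + 52*o^2 + 60*o - 224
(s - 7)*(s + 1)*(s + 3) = s^3 - 3*s^2 - 25*s - 21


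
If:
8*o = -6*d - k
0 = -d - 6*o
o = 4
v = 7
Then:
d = -24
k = 112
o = 4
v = 7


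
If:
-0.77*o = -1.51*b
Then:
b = 0.509933774834437*o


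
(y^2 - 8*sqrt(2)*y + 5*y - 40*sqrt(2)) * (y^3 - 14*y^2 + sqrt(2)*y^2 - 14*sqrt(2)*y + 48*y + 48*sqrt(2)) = y^5 - 7*sqrt(2)*y^4 - 9*y^4 - 38*y^3 + 63*sqrt(2)*y^3 + 154*sqrt(2)*y^2 + 384*y^2 - 1680*sqrt(2)*y + 352*y - 3840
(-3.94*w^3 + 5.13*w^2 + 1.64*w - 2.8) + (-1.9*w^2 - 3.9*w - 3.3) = -3.94*w^3 + 3.23*w^2 - 2.26*w - 6.1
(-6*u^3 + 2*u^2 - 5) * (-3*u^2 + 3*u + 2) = 18*u^5 - 24*u^4 - 6*u^3 + 19*u^2 - 15*u - 10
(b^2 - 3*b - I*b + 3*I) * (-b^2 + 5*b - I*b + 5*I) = -b^4 + 8*b^3 - 16*b^2 + 8*b - 15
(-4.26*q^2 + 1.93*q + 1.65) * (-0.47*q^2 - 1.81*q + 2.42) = 2.0022*q^4 + 6.8035*q^3 - 14.578*q^2 + 1.6841*q + 3.993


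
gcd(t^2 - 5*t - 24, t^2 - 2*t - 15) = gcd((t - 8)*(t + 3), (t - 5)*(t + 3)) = t + 3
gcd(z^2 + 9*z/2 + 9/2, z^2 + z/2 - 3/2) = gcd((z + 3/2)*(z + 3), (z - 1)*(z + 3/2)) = z + 3/2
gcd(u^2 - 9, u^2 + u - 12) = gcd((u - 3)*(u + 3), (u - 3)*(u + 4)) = u - 3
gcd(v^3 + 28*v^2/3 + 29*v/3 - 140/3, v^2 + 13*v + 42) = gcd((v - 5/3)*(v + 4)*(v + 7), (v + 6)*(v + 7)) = v + 7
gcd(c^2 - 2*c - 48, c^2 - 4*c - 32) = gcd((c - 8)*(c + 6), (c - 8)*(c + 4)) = c - 8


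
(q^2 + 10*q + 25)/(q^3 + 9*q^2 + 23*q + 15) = (q + 5)/(q^2 + 4*q + 3)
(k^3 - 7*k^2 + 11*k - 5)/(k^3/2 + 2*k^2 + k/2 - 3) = 2*(k^2 - 6*k + 5)/(k^2 + 5*k + 6)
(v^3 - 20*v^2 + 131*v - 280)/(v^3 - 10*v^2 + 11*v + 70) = (v - 8)/(v + 2)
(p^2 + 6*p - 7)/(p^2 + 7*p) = (p - 1)/p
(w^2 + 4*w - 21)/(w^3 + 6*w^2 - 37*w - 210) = (w - 3)/(w^2 - w - 30)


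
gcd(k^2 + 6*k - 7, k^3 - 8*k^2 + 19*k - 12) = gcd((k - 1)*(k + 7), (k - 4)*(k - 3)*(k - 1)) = k - 1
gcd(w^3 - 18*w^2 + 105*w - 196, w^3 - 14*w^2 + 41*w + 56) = w - 7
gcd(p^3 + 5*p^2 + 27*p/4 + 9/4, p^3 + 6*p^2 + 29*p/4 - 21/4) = p + 3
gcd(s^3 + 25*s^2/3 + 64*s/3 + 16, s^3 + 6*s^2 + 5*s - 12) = s^2 + 7*s + 12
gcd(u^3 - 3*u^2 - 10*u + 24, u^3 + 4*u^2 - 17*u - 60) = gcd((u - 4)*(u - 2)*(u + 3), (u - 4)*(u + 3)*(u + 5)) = u^2 - u - 12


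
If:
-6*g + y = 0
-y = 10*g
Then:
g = 0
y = 0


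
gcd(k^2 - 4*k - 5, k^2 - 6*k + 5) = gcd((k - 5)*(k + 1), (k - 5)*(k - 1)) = k - 5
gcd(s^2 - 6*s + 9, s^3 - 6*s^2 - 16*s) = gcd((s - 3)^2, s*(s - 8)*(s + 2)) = 1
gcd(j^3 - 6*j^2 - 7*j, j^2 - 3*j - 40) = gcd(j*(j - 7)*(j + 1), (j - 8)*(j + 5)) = 1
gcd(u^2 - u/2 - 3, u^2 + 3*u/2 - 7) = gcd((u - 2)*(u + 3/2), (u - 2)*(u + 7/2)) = u - 2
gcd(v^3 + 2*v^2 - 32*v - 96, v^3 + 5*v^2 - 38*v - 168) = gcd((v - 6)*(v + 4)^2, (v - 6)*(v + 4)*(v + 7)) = v^2 - 2*v - 24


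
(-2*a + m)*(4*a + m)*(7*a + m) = -56*a^3 + 6*a^2*m + 9*a*m^2 + m^3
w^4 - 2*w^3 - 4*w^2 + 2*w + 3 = (w - 3)*(w - 1)*(w + 1)^2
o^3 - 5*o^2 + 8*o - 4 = (o - 2)^2*(o - 1)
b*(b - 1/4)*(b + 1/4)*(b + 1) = b^4 + b^3 - b^2/16 - b/16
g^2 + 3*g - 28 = (g - 4)*(g + 7)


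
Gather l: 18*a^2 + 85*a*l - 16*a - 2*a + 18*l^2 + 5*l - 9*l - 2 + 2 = 18*a^2 - 18*a + 18*l^2 + l*(85*a - 4)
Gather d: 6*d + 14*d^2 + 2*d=14*d^2 + 8*d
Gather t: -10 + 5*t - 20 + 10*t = 15*t - 30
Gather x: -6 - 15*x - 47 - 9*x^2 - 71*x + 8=-9*x^2 - 86*x - 45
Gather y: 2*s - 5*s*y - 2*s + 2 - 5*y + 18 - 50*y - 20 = y*(-5*s - 55)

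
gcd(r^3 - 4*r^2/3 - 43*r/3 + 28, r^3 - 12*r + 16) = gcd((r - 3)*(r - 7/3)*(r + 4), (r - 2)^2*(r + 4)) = r + 4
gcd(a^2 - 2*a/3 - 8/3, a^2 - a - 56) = 1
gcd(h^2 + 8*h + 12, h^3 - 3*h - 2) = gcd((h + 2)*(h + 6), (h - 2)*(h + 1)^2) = 1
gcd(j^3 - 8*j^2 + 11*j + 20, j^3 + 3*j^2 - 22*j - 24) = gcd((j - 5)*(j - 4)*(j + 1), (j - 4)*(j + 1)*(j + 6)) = j^2 - 3*j - 4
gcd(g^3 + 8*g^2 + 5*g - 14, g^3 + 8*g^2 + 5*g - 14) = g^3 + 8*g^2 + 5*g - 14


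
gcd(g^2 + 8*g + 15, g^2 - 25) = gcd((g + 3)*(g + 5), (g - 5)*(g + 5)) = g + 5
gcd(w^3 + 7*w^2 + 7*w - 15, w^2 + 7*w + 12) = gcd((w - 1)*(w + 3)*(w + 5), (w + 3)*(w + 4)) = w + 3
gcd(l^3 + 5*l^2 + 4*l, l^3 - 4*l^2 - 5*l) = l^2 + l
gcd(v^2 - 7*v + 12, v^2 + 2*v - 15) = v - 3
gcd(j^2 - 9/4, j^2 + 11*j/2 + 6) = j + 3/2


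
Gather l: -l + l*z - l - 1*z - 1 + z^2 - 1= l*(z - 2) + z^2 - z - 2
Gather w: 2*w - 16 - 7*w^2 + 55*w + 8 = -7*w^2 + 57*w - 8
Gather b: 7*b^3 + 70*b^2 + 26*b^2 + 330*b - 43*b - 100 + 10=7*b^3 + 96*b^2 + 287*b - 90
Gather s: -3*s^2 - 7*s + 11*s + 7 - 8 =-3*s^2 + 4*s - 1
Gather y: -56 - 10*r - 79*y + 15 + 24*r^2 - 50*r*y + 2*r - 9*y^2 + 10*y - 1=24*r^2 - 8*r - 9*y^2 + y*(-50*r - 69) - 42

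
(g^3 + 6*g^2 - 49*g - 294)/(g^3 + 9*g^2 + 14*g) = (g^2 - g - 42)/(g*(g + 2))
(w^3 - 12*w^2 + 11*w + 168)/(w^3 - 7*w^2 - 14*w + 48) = (w - 7)/(w - 2)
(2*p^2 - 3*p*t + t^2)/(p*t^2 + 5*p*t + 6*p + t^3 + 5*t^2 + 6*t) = (2*p^2 - 3*p*t + t^2)/(p*t^2 + 5*p*t + 6*p + t^3 + 5*t^2 + 6*t)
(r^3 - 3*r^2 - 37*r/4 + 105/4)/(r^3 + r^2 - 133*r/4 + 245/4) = (r + 3)/(r + 7)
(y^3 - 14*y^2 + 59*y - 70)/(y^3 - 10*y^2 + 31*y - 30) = (y - 7)/(y - 3)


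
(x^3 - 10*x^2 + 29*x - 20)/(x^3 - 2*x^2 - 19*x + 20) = (x - 4)/(x + 4)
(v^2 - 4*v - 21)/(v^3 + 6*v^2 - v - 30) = (v - 7)/(v^2 + 3*v - 10)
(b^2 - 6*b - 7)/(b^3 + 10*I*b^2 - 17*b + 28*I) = (b^2 - 6*b - 7)/(b^3 + 10*I*b^2 - 17*b + 28*I)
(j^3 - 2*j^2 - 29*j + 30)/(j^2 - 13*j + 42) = (j^2 + 4*j - 5)/(j - 7)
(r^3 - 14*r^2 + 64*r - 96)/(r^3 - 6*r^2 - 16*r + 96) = (r - 4)/(r + 4)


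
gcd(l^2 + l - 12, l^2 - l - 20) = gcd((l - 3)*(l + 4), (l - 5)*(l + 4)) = l + 4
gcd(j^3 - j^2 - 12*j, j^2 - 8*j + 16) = j - 4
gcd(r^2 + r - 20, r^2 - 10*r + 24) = r - 4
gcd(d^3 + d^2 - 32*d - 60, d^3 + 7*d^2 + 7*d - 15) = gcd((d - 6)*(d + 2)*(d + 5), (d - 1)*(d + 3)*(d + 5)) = d + 5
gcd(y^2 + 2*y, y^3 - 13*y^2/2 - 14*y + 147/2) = 1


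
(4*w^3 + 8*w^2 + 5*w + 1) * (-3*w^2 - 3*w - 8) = -12*w^5 - 36*w^4 - 71*w^3 - 82*w^2 - 43*w - 8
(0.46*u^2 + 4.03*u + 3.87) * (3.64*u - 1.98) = 1.6744*u^3 + 13.7584*u^2 + 6.1074*u - 7.6626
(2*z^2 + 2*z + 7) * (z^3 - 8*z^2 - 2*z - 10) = 2*z^5 - 14*z^4 - 13*z^3 - 80*z^2 - 34*z - 70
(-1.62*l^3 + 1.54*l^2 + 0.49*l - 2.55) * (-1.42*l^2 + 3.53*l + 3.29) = 2.3004*l^5 - 7.9054*l^4 - 0.589400000000001*l^3 + 10.4173*l^2 - 7.3894*l - 8.3895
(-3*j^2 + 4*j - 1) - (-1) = -3*j^2 + 4*j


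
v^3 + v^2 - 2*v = v*(v - 1)*(v + 2)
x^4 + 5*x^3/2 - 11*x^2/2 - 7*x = x*(x - 2)*(x + 1)*(x + 7/2)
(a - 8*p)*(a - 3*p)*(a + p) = a^3 - 10*a^2*p + 13*a*p^2 + 24*p^3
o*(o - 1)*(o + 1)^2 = o^4 + o^3 - o^2 - o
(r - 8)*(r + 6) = r^2 - 2*r - 48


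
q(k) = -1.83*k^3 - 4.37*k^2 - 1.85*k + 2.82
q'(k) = -5.49*k^2 - 8.74*k - 1.85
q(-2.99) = 18.20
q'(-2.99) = -24.80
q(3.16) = -104.41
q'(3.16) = -84.29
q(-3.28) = 26.45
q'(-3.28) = -32.25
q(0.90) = -3.72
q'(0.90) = -14.16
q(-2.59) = 10.09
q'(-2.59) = -16.04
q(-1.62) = 2.13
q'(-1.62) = -2.10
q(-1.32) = 1.86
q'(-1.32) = 0.12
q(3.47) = -132.68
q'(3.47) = -98.28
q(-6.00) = 251.88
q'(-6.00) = -147.05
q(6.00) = -560.88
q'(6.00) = -251.93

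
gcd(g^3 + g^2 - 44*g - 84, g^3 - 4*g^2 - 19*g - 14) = g^2 - 5*g - 14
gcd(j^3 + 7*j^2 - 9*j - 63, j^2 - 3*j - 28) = 1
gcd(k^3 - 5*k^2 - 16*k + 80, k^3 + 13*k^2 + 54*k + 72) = k + 4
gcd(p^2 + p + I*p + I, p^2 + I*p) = p + I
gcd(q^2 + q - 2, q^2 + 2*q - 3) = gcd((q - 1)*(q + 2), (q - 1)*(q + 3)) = q - 1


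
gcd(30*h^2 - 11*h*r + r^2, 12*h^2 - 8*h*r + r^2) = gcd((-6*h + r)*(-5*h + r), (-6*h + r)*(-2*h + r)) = -6*h + r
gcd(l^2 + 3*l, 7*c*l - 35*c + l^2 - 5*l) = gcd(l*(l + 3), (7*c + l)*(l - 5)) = 1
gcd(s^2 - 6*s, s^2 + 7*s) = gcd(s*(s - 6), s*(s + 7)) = s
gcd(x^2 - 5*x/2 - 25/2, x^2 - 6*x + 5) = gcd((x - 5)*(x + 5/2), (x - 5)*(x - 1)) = x - 5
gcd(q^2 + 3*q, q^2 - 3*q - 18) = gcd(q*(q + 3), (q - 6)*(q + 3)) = q + 3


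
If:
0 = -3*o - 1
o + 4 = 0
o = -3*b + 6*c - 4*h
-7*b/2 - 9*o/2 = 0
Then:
No Solution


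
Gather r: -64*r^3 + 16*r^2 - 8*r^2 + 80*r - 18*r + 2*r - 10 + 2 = -64*r^3 + 8*r^2 + 64*r - 8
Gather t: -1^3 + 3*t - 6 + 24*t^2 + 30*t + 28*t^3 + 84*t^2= 28*t^3 + 108*t^2 + 33*t - 7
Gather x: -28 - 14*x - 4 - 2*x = -16*x - 32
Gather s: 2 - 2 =0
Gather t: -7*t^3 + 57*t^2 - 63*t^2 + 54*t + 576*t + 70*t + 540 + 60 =-7*t^3 - 6*t^2 + 700*t + 600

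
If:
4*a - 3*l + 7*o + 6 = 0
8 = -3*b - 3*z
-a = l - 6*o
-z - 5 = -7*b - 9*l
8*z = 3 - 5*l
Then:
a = -316/651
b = -311/168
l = 40/21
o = 22/93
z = -137/168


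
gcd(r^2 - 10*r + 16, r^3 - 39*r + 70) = r - 2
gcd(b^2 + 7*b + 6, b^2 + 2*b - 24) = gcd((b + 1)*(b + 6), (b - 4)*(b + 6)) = b + 6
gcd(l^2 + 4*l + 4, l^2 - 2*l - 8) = l + 2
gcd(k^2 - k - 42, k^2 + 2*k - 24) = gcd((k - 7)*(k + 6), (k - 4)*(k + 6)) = k + 6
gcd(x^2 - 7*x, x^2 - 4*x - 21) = x - 7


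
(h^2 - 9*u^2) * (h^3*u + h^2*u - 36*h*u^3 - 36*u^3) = h^5*u + h^4*u - 45*h^3*u^3 - 45*h^2*u^3 + 324*h*u^5 + 324*u^5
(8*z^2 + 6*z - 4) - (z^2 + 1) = 7*z^2 + 6*z - 5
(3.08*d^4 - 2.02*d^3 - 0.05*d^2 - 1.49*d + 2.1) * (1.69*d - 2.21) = 5.2052*d^5 - 10.2206*d^4 + 4.3797*d^3 - 2.4076*d^2 + 6.8419*d - 4.641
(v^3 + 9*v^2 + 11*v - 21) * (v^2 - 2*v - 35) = v^5 + 7*v^4 - 42*v^3 - 358*v^2 - 343*v + 735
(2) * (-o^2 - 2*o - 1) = -2*o^2 - 4*o - 2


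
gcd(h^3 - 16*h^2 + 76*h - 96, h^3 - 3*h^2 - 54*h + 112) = h^2 - 10*h + 16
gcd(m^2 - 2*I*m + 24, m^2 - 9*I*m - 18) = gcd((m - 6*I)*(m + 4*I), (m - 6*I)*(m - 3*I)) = m - 6*I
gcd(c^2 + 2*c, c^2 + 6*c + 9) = 1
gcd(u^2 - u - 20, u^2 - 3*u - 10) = u - 5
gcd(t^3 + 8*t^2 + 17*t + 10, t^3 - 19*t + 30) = t + 5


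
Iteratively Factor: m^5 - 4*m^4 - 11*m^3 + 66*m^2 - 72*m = (m - 2)*(m^4 - 2*m^3 - 15*m^2 + 36*m) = (m - 3)*(m - 2)*(m^3 + m^2 - 12*m) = (m - 3)*(m - 2)*(m + 4)*(m^2 - 3*m) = m*(m - 3)*(m - 2)*(m + 4)*(m - 3)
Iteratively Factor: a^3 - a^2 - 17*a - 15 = (a + 1)*(a^2 - 2*a - 15) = (a + 1)*(a + 3)*(a - 5)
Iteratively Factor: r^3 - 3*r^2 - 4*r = (r - 4)*(r^2 + r) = (r - 4)*(r + 1)*(r)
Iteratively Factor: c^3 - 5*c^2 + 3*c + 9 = (c + 1)*(c^2 - 6*c + 9) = (c - 3)*(c + 1)*(c - 3)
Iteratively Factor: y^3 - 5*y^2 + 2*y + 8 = (y + 1)*(y^2 - 6*y + 8) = (y - 2)*(y + 1)*(y - 4)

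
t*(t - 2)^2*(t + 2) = t^4 - 2*t^3 - 4*t^2 + 8*t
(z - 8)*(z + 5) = z^2 - 3*z - 40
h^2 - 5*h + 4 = (h - 4)*(h - 1)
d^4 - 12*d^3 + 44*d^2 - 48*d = d*(d - 6)*(d - 4)*(d - 2)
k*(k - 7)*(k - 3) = k^3 - 10*k^2 + 21*k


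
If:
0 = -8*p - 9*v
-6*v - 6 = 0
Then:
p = 9/8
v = -1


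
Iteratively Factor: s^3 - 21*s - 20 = (s + 1)*(s^2 - s - 20) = (s - 5)*(s + 1)*(s + 4)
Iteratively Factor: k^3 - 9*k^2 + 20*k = (k - 5)*(k^2 - 4*k) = k*(k - 5)*(k - 4)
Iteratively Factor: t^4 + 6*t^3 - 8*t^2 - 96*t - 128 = (t + 4)*(t^3 + 2*t^2 - 16*t - 32) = (t + 4)^2*(t^2 - 2*t - 8) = (t - 4)*(t + 4)^2*(t + 2)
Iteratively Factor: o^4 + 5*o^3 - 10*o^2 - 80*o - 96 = (o + 2)*(o^3 + 3*o^2 - 16*o - 48) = (o + 2)*(o + 3)*(o^2 - 16) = (o + 2)*(o + 3)*(o + 4)*(o - 4)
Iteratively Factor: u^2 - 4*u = (u)*(u - 4)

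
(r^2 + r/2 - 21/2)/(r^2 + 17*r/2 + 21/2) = (2*r^2 + r - 21)/(2*r^2 + 17*r + 21)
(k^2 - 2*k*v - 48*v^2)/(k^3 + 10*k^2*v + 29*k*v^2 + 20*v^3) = (k^2 - 2*k*v - 48*v^2)/(k^3 + 10*k^2*v + 29*k*v^2 + 20*v^3)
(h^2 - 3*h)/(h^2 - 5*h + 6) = h/(h - 2)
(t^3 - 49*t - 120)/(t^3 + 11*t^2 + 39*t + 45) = (t - 8)/(t + 3)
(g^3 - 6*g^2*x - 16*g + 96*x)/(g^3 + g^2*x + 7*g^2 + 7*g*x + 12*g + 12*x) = (g^2 - 6*g*x - 4*g + 24*x)/(g^2 + g*x + 3*g + 3*x)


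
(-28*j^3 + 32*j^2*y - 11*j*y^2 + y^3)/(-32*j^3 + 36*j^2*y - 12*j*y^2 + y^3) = (-7*j + y)/(-8*j + y)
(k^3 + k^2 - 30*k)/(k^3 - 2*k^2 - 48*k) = (k - 5)/(k - 8)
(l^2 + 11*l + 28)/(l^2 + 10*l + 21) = (l + 4)/(l + 3)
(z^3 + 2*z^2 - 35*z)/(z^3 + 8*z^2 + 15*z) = (z^2 + 2*z - 35)/(z^2 + 8*z + 15)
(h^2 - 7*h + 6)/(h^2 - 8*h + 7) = (h - 6)/(h - 7)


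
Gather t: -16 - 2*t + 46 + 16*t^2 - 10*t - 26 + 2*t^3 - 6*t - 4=2*t^3 + 16*t^2 - 18*t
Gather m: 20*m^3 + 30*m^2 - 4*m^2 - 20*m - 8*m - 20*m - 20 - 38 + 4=20*m^3 + 26*m^2 - 48*m - 54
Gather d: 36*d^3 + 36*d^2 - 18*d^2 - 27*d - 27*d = 36*d^3 + 18*d^2 - 54*d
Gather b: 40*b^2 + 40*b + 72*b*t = 40*b^2 + b*(72*t + 40)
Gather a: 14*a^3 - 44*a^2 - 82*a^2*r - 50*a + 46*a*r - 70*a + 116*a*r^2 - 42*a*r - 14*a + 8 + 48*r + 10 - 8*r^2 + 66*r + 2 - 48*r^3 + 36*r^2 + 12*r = 14*a^3 + a^2*(-82*r - 44) + a*(116*r^2 + 4*r - 134) - 48*r^3 + 28*r^2 + 126*r + 20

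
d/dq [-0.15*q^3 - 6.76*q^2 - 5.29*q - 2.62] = -0.45*q^2 - 13.52*q - 5.29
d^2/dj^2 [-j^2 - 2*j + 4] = -2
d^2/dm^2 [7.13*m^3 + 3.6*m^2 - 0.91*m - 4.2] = 42.78*m + 7.2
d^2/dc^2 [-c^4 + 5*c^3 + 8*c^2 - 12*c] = -12*c^2 + 30*c + 16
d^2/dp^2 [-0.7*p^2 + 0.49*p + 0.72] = -1.40000000000000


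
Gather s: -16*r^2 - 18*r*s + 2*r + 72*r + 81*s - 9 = -16*r^2 + 74*r + s*(81 - 18*r) - 9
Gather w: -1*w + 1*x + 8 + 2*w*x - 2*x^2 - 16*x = w*(2*x - 1) - 2*x^2 - 15*x + 8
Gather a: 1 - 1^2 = 0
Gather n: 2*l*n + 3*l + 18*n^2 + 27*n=3*l + 18*n^2 + n*(2*l + 27)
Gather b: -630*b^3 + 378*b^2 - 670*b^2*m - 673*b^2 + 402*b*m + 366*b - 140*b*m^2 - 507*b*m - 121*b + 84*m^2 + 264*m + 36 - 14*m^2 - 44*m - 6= -630*b^3 + b^2*(-670*m - 295) + b*(-140*m^2 - 105*m + 245) + 70*m^2 + 220*m + 30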